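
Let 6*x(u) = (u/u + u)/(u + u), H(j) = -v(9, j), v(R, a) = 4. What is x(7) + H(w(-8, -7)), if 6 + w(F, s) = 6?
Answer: -82/21 ≈ -3.9048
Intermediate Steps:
w(F, s) = 0 (w(F, s) = -6 + 6 = 0)
H(j) = -4 (H(j) = -1*4 = -4)
x(u) = (1 + u)/(12*u) (x(u) = ((u/u + u)/(u + u))/6 = ((1 + u)/((2*u)))/6 = ((1 + u)*(1/(2*u)))/6 = ((1 + u)/(2*u))/6 = (1 + u)/(12*u))
x(7) + H(w(-8, -7)) = (1/12)*(1 + 7)/7 - 4 = (1/12)*(1/7)*8 - 4 = 2/21 - 4 = -82/21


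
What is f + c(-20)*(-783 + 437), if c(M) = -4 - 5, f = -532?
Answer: 2582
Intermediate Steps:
c(M) = -9
f + c(-20)*(-783 + 437) = -532 - 9*(-783 + 437) = -532 - 9*(-346) = -532 + 3114 = 2582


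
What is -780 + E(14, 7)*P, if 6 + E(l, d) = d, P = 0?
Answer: -780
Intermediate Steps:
E(l, d) = -6 + d
-780 + E(14, 7)*P = -780 + (-6 + 7)*0 = -780 + 1*0 = -780 + 0 = -780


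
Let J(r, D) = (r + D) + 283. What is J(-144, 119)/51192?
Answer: 43/8532 ≈ 0.0050398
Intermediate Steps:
J(r, D) = 283 + D + r (J(r, D) = (D + r) + 283 = 283 + D + r)
J(-144, 119)/51192 = (283 + 119 - 144)/51192 = 258*(1/51192) = 43/8532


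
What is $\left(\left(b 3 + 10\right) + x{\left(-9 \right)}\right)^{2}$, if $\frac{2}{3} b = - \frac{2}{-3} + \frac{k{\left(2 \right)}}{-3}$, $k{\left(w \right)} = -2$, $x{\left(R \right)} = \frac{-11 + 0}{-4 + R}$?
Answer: $\frac{47961}{169} \approx 283.79$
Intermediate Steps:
$x{\left(R \right)} = - \frac{11}{-4 + R}$
$b = 2$ ($b = \frac{3 \left(- \frac{2}{-3} - \frac{2}{-3}\right)}{2} = \frac{3 \left(\left(-2\right) \left(- \frac{1}{3}\right) - - \frac{2}{3}\right)}{2} = \frac{3 \left(\frac{2}{3} + \frac{2}{3}\right)}{2} = \frac{3}{2} \cdot \frac{4}{3} = 2$)
$\left(\left(b 3 + 10\right) + x{\left(-9 \right)}\right)^{2} = \left(\left(2 \cdot 3 + 10\right) - \frac{11}{-4 - 9}\right)^{2} = \left(\left(6 + 10\right) - \frac{11}{-13}\right)^{2} = \left(16 - - \frac{11}{13}\right)^{2} = \left(16 + \frac{11}{13}\right)^{2} = \left(\frac{219}{13}\right)^{2} = \frac{47961}{169}$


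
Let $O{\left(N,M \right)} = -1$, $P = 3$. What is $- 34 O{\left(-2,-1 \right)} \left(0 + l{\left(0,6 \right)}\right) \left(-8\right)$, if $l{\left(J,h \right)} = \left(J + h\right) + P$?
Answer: $-2448$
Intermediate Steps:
$l{\left(J,h \right)} = 3 + J + h$ ($l{\left(J,h \right)} = \left(J + h\right) + 3 = 3 + J + h$)
$- 34 O{\left(-2,-1 \right)} \left(0 + l{\left(0,6 \right)}\right) \left(-8\right) = - 34 \left(- (0 + \left(3 + 0 + 6\right))\right) \left(-8\right) = - 34 \left(- (0 + 9)\right) \left(-8\right) = - 34 \left(\left(-1\right) 9\right) \left(-8\right) = \left(-34\right) \left(-9\right) \left(-8\right) = 306 \left(-8\right) = -2448$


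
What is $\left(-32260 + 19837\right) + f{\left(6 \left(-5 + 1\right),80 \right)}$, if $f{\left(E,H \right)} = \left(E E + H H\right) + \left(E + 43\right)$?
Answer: $-5428$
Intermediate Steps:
$f{\left(E,H \right)} = 43 + E + E^{2} + H^{2}$ ($f{\left(E,H \right)} = \left(E^{2} + H^{2}\right) + \left(43 + E\right) = 43 + E + E^{2} + H^{2}$)
$\left(-32260 + 19837\right) + f{\left(6 \left(-5 + 1\right),80 \right)} = \left(-32260 + 19837\right) + \left(43 + 6 \left(-5 + 1\right) + \left(6 \left(-5 + 1\right)\right)^{2} + 80^{2}\right) = -12423 + \left(43 + 6 \left(-4\right) + \left(6 \left(-4\right)\right)^{2} + 6400\right) = -12423 + \left(43 - 24 + \left(-24\right)^{2} + 6400\right) = -12423 + \left(43 - 24 + 576 + 6400\right) = -12423 + 6995 = -5428$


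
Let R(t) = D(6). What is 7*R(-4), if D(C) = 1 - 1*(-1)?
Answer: 14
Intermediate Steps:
D(C) = 2 (D(C) = 1 + 1 = 2)
R(t) = 2
7*R(-4) = 7*2 = 14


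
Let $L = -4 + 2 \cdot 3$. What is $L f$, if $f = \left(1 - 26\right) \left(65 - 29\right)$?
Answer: $-1800$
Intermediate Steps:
$L = 2$ ($L = -4 + 6 = 2$)
$f = -900$ ($f = \left(-25\right) 36 = -900$)
$L f = 2 \left(-900\right) = -1800$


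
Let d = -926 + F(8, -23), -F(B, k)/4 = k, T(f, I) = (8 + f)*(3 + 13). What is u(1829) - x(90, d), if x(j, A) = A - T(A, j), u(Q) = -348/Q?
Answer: -22647026/1829 ≈ -12382.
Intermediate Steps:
T(f, I) = 128 + 16*f (T(f, I) = (8 + f)*16 = 128 + 16*f)
F(B, k) = -4*k
d = -834 (d = -926 - 4*(-23) = -926 + 92 = -834)
x(j, A) = -128 - 15*A (x(j, A) = A - (128 + 16*A) = A + (-128 - 16*A) = -128 - 15*A)
u(1829) - x(90, d) = -348/1829 - (-128 - 15*(-834)) = -348*1/1829 - (-128 + 12510) = -348/1829 - 1*12382 = -348/1829 - 12382 = -22647026/1829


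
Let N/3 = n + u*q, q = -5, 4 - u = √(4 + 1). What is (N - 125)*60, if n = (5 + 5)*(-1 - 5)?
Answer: -21900 + 900*√5 ≈ -19888.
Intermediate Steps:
u = 4 - √5 (u = 4 - √(4 + 1) = 4 - √5 ≈ 1.7639)
n = -60 (n = 10*(-6) = -60)
N = -240 + 15*√5 (N = 3*(-60 + (4 - √5)*(-5)) = 3*(-60 + (-20 + 5*√5)) = 3*(-80 + 5*√5) = -240 + 15*√5 ≈ -206.46)
(N - 125)*60 = ((-240 + 15*√5) - 125)*60 = (-365 + 15*√5)*60 = -21900 + 900*√5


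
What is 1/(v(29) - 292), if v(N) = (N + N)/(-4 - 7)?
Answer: -11/3270 ≈ -0.0033639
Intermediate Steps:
v(N) = -2*N/11 (v(N) = (2*N)/(-11) = (2*N)*(-1/11) = -2*N/11)
1/(v(29) - 292) = 1/(-2/11*29 - 292) = 1/(-58/11 - 292) = 1/(-3270/11) = -11/3270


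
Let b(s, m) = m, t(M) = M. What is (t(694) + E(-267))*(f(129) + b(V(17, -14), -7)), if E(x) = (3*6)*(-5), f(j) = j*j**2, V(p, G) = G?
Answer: 1296595928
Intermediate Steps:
f(j) = j**3
E(x) = -90 (E(x) = 18*(-5) = -90)
(t(694) + E(-267))*(f(129) + b(V(17, -14), -7)) = (694 - 90)*(129**3 - 7) = 604*(2146689 - 7) = 604*2146682 = 1296595928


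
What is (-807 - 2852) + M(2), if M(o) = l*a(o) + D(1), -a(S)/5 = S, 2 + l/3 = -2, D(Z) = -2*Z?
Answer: -3541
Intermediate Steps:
l = -12 (l = -6 + 3*(-2) = -6 - 6 = -12)
a(S) = -5*S
M(o) = -2 + 60*o (M(o) = -(-60)*o - 2*1 = 60*o - 2 = -2 + 60*o)
(-807 - 2852) + M(2) = (-807 - 2852) + (-2 + 60*2) = -3659 + (-2 + 120) = -3659 + 118 = -3541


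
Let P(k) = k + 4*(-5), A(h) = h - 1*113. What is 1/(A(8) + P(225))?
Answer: 1/100 ≈ 0.010000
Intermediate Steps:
A(h) = -113 + h (A(h) = h - 113 = -113 + h)
P(k) = -20 + k (P(k) = k - 20 = -20 + k)
1/(A(8) + P(225)) = 1/((-113 + 8) + (-20 + 225)) = 1/(-105 + 205) = 1/100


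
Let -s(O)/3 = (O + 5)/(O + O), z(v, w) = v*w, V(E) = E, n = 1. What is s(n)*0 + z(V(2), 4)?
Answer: 8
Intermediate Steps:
s(O) = -3*(5 + O)/(2*O) (s(O) = -3*(O + 5)/(O + O) = -3*(5 + O)/(2*O))
s(n)*0 + z(V(2), 4) = ((3/2)*(-5 - 1*1)/1)*0 + 2*4 = ((3/2)*1*(-5 - 1))*0 + 8 = ((3/2)*1*(-6))*0 + 8 = -9*0 + 8 = 0 + 8 = 8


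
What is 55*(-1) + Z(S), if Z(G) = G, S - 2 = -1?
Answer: -54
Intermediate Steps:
S = 1 (S = 2 - 1 = 1)
55*(-1) + Z(S) = 55*(-1) + 1 = -55 + 1 = -54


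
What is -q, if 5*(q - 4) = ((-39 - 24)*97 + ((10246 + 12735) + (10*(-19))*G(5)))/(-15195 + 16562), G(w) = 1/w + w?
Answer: -43222/6835 ≈ -6.3236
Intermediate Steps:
G(w) = w + 1/w
q = 43222/6835 (q = 4 + (((-39 - 24)*97 + ((10246 + 12735) + (10*(-19))*(5 + 1/5)))/(-15195 + 16562))/5 = 4 + ((-63*97 + (22981 - 190*(5 + ⅕)))/1367)/5 = 4 + ((-6111 + (22981 - 190*26/5))*(1/1367))/5 = 4 + ((-6111 + (22981 - 988))*(1/1367))/5 = 4 + ((-6111 + 21993)*(1/1367))/5 = 4 + (15882*(1/1367))/5 = 4 + (⅕)*(15882/1367) = 4 + 15882/6835 = 43222/6835 ≈ 6.3236)
-q = -1*43222/6835 = -43222/6835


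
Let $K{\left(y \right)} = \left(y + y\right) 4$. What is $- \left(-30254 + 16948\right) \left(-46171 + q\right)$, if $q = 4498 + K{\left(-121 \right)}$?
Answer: $-567381146$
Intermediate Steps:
$K{\left(y \right)} = 8 y$ ($K{\left(y \right)} = 2 y 4 = 8 y$)
$q = 3530$ ($q = 4498 + 8 \left(-121\right) = 4498 - 968 = 3530$)
$- \left(-30254 + 16948\right) \left(-46171 + q\right) = - \left(-30254 + 16948\right) \left(-46171 + 3530\right) = - \left(-13306\right) \left(-42641\right) = \left(-1\right) 567381146 = -567381146$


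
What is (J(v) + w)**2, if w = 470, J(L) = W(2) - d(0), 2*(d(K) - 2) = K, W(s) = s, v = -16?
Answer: 220900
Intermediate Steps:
d(K) = 2 + K/2
J(L) = 0 (J(L) = 2 - (2 + (1/2)*0) = 2 - (2 + 0) = 2 - 1*2 = 2 - 2 = 0)
(J(v) + w)**2 = (0 + 470)**2 = 470**2 = 220900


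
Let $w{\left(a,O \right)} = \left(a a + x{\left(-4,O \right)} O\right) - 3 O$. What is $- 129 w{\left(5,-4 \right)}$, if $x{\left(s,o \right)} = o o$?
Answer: $3483$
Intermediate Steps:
$x{\left(s,o \right)} = o^{2}$
$w{\left(a,O \right)} = O^{3} + a^{2} - 3 O$ ($w{\left(a,O \right)} = \left(a a + O^{2} O\right) - 3 O = \left(a^{2} + O^{3}\right) - 3 O = \left(O^{3} + a^{2}\right) - 3 O = O^{3} + a^{2} - 3 O$)
$- 129 w{\left(5,-4 \right)} = - 129 \left(\left(-4\right)^{3} + 5^{2} - -12\right) = - 129 \left(-64 + 25 + 12\right) = \left(-129\right) \left(-27\right) = 3483$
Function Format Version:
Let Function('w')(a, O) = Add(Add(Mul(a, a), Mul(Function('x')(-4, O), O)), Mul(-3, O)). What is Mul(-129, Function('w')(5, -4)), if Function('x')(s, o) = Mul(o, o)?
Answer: 3483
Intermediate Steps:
Function('x')(s, o) = Pow(o, 2)
Function('w')(a, O) = Add(Pow(O, 3), Pow(a, 2), Mul(-3, O)) (Function('w')(a, O) = Add(Add(Mul(a, a), Mul(Pow(O, 2), O)), Mul(-3, O)) = Add(Add(Pow(a, 2), Pow(O, 3)), Mul(-3, O)) = Add(Add(Pow(O, 3), Pow(a, 2)), Mul(-3, O)) = Add(Pow(O, 3), Pow(a, 2), Mul(-3, O)))
Mul(-129, Function('w')(5, -4)) = Mul(-129, Add(Pow(-4, 3), Pow(5, 2), Mul(-3, -4))) = Mul(-129, Add(-64, 25, 12)) = Mul(-129, -27) = 3483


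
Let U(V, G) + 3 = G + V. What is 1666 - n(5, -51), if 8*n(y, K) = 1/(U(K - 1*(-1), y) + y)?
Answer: 573105/344 ≈ 1666.0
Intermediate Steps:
U(V, G) = -3 + G + V (U(V, G) = -3 + (G + V) = -3 + G + V)
n(y, K) = 1/(8*(-2 + K + 2*y)) (n(y, K) = 1/(8*((-3 + y + (K - 1*(-1))) + y)) = 1/(8*((-3 + y + (K + 1)) + y)) = 1/(8*((-3 + y + (1 + K)) + y)) = 1/(8*((-2 + K + y) + y)) = 1/(8*(-2 + K + 2*y)))
1666 - n(5, -51) = 1666 - 1/(8*(-2 - 51 + 2*5)) = 1666 - 1/(8*(-2 - 51 + 10)) = 1666 - 1/(8*(-43)) = 1666 - (-1)/(8*43) = 1666 - 1*(-1/344) = 1666 + 1/344 = 573105/344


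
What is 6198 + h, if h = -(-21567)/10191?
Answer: 266605/43 ≈ 6200.1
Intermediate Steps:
h = 91/43 (h = -(-21567)/10191 = -1*(-91/43) = 91/43 ≈ 2.1163)
6198 + h = 6198 + 91/43 = 266605/43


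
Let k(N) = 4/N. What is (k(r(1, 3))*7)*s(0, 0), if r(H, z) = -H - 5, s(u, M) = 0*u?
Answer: 0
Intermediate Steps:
s(u, M) = 0
r(H, z) = -5 - H
(k(r(1, 3))*7)*s(0, 0) = ((4/(-5 - 1*1))*7)*0 = ((4/(-5 - 1))*7)*0 = ((4/(-6))*7)*0 = ((4*(-1/6))*7)*0 = -2/3*7*0 = -14/3*0 = 0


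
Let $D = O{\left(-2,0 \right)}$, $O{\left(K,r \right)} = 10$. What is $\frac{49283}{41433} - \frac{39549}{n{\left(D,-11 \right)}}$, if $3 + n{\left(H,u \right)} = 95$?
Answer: $- \frac{1634099681}{3811836} \approx -428.69$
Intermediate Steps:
$D = 10$
$n{\left(H,u \right)} = 92$ ($n{\left(H,u \right)} = -3 + 95 = 92$)
$\frac{49283}{41433} - \frac{39549}{n{\left(D,-11 \right)}} = \frac{49283}{41433} - \frac{39549}{92} = - \frac{1634099681}{3811836}$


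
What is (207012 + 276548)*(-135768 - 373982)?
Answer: -246494710000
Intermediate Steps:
(207012 + 276548)*(-135768 - 373982) = 483560*(-509750) = -246494710000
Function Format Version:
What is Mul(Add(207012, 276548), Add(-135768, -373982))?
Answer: -246494710000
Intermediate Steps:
Mul(Add(207012, 276548), Add(-135768, -373982)) = Mul(483560, -509750) = -246494710000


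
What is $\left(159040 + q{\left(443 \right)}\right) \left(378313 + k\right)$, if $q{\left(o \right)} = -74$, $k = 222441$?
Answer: $95499460364$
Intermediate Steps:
$\left(159040 + q{\left(443 \right)}\right) \left(378313 + k\right) = \left(159040 - 74\right) \left(378313 + 222441\right) = 158966 \cdot 600754 = 95499460364$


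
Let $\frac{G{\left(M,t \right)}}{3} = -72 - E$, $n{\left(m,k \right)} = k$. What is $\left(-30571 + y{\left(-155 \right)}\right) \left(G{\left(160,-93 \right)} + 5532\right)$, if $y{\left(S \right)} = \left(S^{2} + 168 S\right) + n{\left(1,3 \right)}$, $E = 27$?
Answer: $-170572005$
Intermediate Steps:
$G{\left(M,t \right)} = -297$ ($G{\left(M,t \right)} = 3 \left(-72 - 27\right) = 3 \left(-99\right) = -297$)
$y{\left(S \right)} = 3 + S^{2} + 168 S$ ($y{\left(S \right)} = \left(S^{2} + 168 S\right) + 3 = 3 + S^{2} + 168 S$)
$\left(-30571 + y{\left(-155 \right)}\right) \left(G{\left(160,-93 \right)} + 5532\right) = \left(-30571 + \left(3 + \left(-155\right)^{2} + 168 \left(-155\right)\right)\right) \left(-297 + 5532\right) = \left(-30571 + \left(3 + 24025 - 26040\right)\right) 5235 = \left(-30571 - 2012\right) 5235 = \left(-32583\right) 5235 = -170572005$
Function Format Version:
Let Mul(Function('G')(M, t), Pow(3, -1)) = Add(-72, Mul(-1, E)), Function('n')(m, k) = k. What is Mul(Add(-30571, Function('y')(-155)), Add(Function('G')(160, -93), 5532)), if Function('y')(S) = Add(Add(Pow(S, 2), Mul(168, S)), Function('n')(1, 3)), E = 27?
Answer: -170572005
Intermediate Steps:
Function('G')(M, t) = -297 (Function('G')(M, t) = Mul(3, Add(-72, Mul(-1, 27))) = Mul(3, Add(-72, -27)) = Mul(3, -99) = -297)
Function('y')(S) = Add(3, Pow(S, 2), Mul(168, S)) (Function('y')(S) = Add(Add(Pow(S, 2), Mul(168, S)), 3) = Add(3, Pow(S, 2), Mul(168, S)))
Mul(Add(-30571, Function('y')(-155)), Add(Function('G')(160, -93), 5532)) = Mul(Add(-30571, Add(3, Pow(-155, 2), Mul(168, -155))), Add(-297, 5532)) = Mul(Add(-30571, Add(3, 24025, -26040)), 5235) = Mul(Add(-30571, -2012), 5235) = Mul(-32583, 5235) = -170572005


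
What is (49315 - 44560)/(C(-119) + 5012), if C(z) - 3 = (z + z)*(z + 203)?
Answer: -4755/14977 ≈ -0.31749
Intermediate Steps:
C(z) = 3 + 2*z*(203 + z) (C(z) = 3 + (z + z)*(z + 203) = 3 + (2*z)*(203 + z) = 3 + 2*z*(203 + z))
(49315 - 44560)/(C(-119) + 5012) = (49315 - 44560)/((3 + 2*(-119)**2 + 406*(-119)) + 5012) = 4755/((3 + 2*14161 - 48314) + 5012) = 4755/((3 + 28322 - 48314) + 5012) = 4755/(-19989 + 5012) = 4755/(-14977) = 4755*(-1/14977) = -4755/14977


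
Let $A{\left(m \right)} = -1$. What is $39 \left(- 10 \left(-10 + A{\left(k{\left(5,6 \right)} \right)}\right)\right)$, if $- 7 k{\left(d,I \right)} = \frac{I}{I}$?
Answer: $4290$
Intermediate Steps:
$k{\left(d,I \right)} = - \frac{1}{7}$ ($k{\left(d,I \right)} = - \frac{I \frac{1}{I}}{7} = \left(- \frac{1}{7}\right) 1 = - \frac{1}{7}$)
$39 \left(- 10 \left(-10 + A{\left(k{\left(5,6 \right)} \right)}\right)\right) = 39 \left(- 10 \left(-10 - 1\right)\right) = 39 \left(\left(-10\right) \left(-11\right)\right) = 39 \cdot 110 = 4290$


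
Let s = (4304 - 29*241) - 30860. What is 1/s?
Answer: -1/33545 ≈ -2.9811e-5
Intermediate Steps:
s = -33545 (s = (4304 - 6989) - 30860 = -2685 - 30860 = -33545)
1/s = 1/(-33545) = -1/33545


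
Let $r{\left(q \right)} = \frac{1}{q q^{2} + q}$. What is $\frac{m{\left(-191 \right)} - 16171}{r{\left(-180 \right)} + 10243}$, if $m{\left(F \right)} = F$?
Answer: $- \frac{95426129160}{59739019739} \approx -1.5974$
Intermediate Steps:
$r{\left(q \right)} = \frac{1}{q + q^{3}}$ ($r{\left(q \right)} = \frac{1}{q^{3} + q} = \frac{1}{q + q^{3}}$)
$\frac{m{\left(-191 \right)} - 16171}{r{\left(-180 \right)} + 10243} = \frac{-191 - 16171}{\frac{1}{-180 + \left(-180\right)^{3}} + 10243} = - \frac{16362}{\frac{1}{-180 - 5832000} + 10243} = - \frac{16362}{\frac{1}{-5832180} + 10243} = - \frac{16362}{- \frac{1}{5832180} + 10243} = - \frac{16362}{\frac{59739019739}{5832180}} = \left(-16362\right) \frac{5832180}{59739019739} = - \frac{95426129160}{59739019739}$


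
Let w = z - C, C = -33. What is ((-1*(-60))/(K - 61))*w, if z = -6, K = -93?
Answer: -810/77 ≈ -10.519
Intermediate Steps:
w = 27 (w = -6 - 1*(-33) = -6 + 33 = 27)
((-1*(-60))/(K - 61))*w = ((-1*(-60))/(-93 - 61))*27 = (60/(-154))*27 = -1/154*60*27 = -30/77*27 = -810/77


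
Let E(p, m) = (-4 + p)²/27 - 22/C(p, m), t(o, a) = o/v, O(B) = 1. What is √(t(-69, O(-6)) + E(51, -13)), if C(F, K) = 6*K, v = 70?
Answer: √5440619730/8190 ≈ 9.0062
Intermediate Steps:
t(o, a) = o/70
E(p, m) = -11/(3*m) + (-4 + p)²/27 (E(p, m) = (-4 + p)²/27 - 22*1/(6*m) = (-4 + p)²*(1/27) - 11/(3*m) = (-4 + p)²/27 - 11/(3*m) = -11/(3*m) + (-4 + p)²/27)
√(t(-69, O(-6)) + E(51, -13)) = √((1/70)*(-69) + (1/27)*(-99 - 13*(-4 + 51)²)/(-13)) = √(-69/70 + (1/27)*(-1/13)*(-99 - 13*47²)) = √(-69/70 + (1/27)*(-1/13)*(-99 - 13*2209)) = √(-69/70 + (1/27)*(-1/13)*(-99 - 28717)) = √(-69/70 + (1/27)*(-1/13)*(-28816)) = √(-69/70 + 28816/351) = √(1992901/24570) = √5440619730/8190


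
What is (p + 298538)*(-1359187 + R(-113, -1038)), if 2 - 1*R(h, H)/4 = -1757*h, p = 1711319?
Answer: -4327911501951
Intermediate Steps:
R(h, H) = 8 + 7028*h (R(h, H) = 8 - (-7028)*h = 8 + 7028*h)
(p + 298538)*(-1359187 + R(-113, -1038)) = (1711319 + 298538)*(-1359187 + (8 + 7028*(-113))) = 2009857*(-1359187 + (8 - 794164)) = 2009857*(-1359187 - 794156) = 2009857*(-2153343) = -4327911501951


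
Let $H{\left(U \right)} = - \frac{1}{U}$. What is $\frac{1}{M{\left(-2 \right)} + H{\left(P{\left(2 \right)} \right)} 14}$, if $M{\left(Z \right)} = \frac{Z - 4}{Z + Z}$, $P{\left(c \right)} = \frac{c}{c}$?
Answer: $- \frac{2}{25} \approx -0.08$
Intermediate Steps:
$P{\left(c \right)} = 1$
$M{\left(Z \right)} = \frac{-4 + Z}{2 Z}$
$\frac{1}{M{\left(-2 \right)} + H{\left(P{\left(2 \right)} \right)} 14} = \frac{1}{\frac{-4 - 2}{2 \left(-2\right)} + - 1^{-1} \cdot 14} = \frac{1}{\frac{1}{2} \left(- \frac{1}{2}\right) \left(-6\right) + \left(-1\right) 1 \cdot 14} = \frac{1}{\frac{3}{2} - 14} = \frac{1}{- \frac{25}{2}} = - \frac{2}{25}$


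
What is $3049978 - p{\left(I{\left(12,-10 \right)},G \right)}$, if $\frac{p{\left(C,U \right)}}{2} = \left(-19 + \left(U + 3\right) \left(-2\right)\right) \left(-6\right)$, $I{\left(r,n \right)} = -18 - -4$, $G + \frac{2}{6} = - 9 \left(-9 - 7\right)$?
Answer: $3046230$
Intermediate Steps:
$G = \frac{431}{3}$ ($G = - \frac{1}{3} - 9 \left(-9 - 7\right) = - \frac{1}{3} - -144 = - \frac{1}{3} + 144 = \frac{431}{3} \approx 143.67$)
$I{\left(r,n \right)} = -14$ ($I{\left(r,n \right)} = -18 + 4 = -14$)
$p{\left(C,U \right)} = 300 + 24 U$ ($p{\left(C,U \right)} = 2 \left(-19 + \left(U + 3\right) \left(-2\right)\right) \left(-6\right) = 2 \left(-19 + \left(3 + U\right) \left(-2\right)\right) \left(-6\right) = 2 \left(-19 - \left(6 + 2 U\right)\right) \left(-6\right) = 2 \left(-25 - 2 U\right) \left(-6\right) = 2 \left(150 + 12 U\right) = 300 + 24 U$)
$3049978 - p{\left(I{\left(12,-10 \right)},G \right)} = 3049978 - \left(300 + 24 \cdot \frac{431}{3}\right) = 3049978 - \left(300 + 3448\right) = 3049978 - 3748 = 3046230$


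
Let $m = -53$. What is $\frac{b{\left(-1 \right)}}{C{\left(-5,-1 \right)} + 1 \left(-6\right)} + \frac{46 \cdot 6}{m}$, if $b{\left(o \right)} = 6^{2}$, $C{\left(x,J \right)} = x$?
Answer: $- \frac{4944}{583} \approx -8.4803$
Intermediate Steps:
$b{\left(o \right)} = 36$
$\frac{b{\left(-1 \right)}}{C{\left(-5,-1 \right)} + 1 \left(-6\right)} + \frac{46 \cdot 6}{m} = \frac{36}{-5 + 1 \left(-6\right)} + \frac{46 \cdot 6}{-53} = \frac{36}{-5 - 6} + 276 \left(- \frac{1}{53}\right) = \frac{36}{-11} - \frac{276}{53} = 36 \left(- \frac{1}{11}\right) - \frac{276}{53} = - \frac{36}{11} - \frac{276}{53} = - \frac{4944}{583}$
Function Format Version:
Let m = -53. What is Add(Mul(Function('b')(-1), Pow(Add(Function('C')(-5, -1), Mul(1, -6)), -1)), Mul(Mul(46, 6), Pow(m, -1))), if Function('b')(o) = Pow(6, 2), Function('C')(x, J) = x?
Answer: Rational(-4944, 583) ≈ -8.4803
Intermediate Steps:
Function('b')(o) = 36
Add(Mul(Function('b')(-1), Pow(Add(Function('C')(-5, -1), Mul(1, -6)), -1)), Mul(Mul(46, 6), Pow(m, -1))) = Add(Mul(36, Pow(Add(-5, Mul(1, -6)), -1)), Mul(Mul(46, 6), Pow(-53, -1))) = Add(Mul(36, Pow(Add(-5, -6), -1)), Mul(276, Rational(-1, 53))) = Add(Mul(36, Pow(-11, -1)), Rational(-276, 53)) = Add(Mul(36, Rational(-1, 11)), Rational(-276, 53)) = Add(Rational(-36, 11), Rational(-276, 53)) = Rational(-4944, 583)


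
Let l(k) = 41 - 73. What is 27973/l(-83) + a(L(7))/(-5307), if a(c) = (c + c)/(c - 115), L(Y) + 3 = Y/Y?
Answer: -17368967315/19869408 ≈ -874.16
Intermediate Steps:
L(Y) = -2 (L(Y) = -3 + Y/Y = -3 + 1 = -2)
l(k) = -32
a(c) = 2*c/(-115 + c) (a(c) = (2*c)/(-115 + c) = 2*c/(-115 + c))
27973/l(-83) + a(L(7))/(-5307) = 27973/(-32) + (2*(-2)/(-115 - 2))/(-5307) = 27973*(-1/32) + (2*(-2)/(-117))*(-1/5307) = -27973/32 + (2*(-2)*(-1/117))*(-1/5307) = -27973/32 + (4/117)*(-1/5307) = -27973/32 - 4/620919 = -17368967315/19869408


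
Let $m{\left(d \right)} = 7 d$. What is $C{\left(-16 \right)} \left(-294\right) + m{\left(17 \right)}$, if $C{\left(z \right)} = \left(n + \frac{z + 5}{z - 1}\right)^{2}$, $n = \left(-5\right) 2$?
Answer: $- \frac{7398223}{289} \approx -25599.0$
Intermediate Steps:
$n = -10$
$C{\left(z \right)} = \left(-10 + \frac{5 + z}{-1 + z}\right)^{2}$ ($C{\left(z \right)} = \left(-10 + \frac{z + 5}{z - 1}\right)^{2} = \left(-10 + \frac{5 + z}{-1 + z}\right)^{2}$)
$C{\left(-16 \right)} \left(-294\right) + m{\left(17 \right)} = \frac{9 \left(-5 + 3 \left(-16\right)\right)^{2}}{\left(-1 - 16\right)^{2}} \left(-294\right) + 7 \cdot 17 = \frac{9 \left(-5 - 48\right)^{2}}{289} \left(-294\right) + 119 = 9 \cdot \frac{1}{289} \left(-53\right)^{2} \left(-294\right) + 119 = 9 \cdot \frac{1}{289} \cdot 2809 \left(-294\right) + 119 = \frac{25281}{289} \left(-294\right) + 119 = - \frac{7432614}{289} + 119 = - \frac{7398223}{289}$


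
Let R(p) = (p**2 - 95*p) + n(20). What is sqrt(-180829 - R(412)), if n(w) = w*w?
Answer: I*sqrt(311833) ≈ 558.42*I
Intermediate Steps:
n(w) = w**2
R(p) = 400 + p**2 - 95*p (R(p) = (p**2 - 95*p) + 20**2 = (p**2 - 95*p) + 400 = 400 + p**2 - 95*p)
sqrt(-180829 - R(412)) = sqrt(-180829 - (400 + 412**2 - 95*412)) = sqrt(-180829 - (400 + 169744 - 39140)) = sqrt(-180829 - 1*131004) = sqrt(-180829 - 131004) = sqrt(-311833) = I*sqrt(311833)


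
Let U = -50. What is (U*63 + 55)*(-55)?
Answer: 170225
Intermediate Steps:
(U*63 + 55)*(-55) = (-50*63 + 55)*(-55) = (-3150 + 55)*(-55) = -3095*(-55) = 170225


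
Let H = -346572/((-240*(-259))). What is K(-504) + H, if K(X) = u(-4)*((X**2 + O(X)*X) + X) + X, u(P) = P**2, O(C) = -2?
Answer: 21091977999/5180 ≈ 4.0718e+6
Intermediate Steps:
H = -28881/5180 (H = -346572/62160 = -346572*1/62160 = -28881/5180 ≈ -5.5755)
K(X) = -15*X + 16*X**2 (K(X) = (-4)**2*((X**2 - 2*X) + X) + X = 16*(X**2 - X) + X = (-16*X + 16*X**2) + X = -15*X + 16*X**2)
K(-504) + H = -504*(-15 + 16*(-504)) - 28881/5180 = -504*(-15 - 8064) - 28881/5180 = -504*(-8079) - 28881/5180 = 4071816 - 28881/5180 = 21091977999/5180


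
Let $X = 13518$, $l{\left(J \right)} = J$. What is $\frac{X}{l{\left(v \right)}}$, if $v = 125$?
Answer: $\frac{13518}{125} \approx 108.14$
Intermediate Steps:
$\frac{X}{l{\left(v \right)}} = \frac{13518}{125}$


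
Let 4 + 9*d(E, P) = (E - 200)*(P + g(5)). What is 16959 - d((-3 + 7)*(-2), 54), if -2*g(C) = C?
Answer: 54449/3 ≈ 18150.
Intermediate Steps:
g(C) = -C/2
d(E, P) = -4/9 + (-200 + E)*(-5/2 + P)/9 (d(E, P) = -4/9 + ((E - 200)*(P - ½*5))/9 = -4/9 + ((-200 + E)*(P - 5/2))/9 = -4/9 + ((-200 + E)*(-5/2 + P))/9 = -4/9 + (-200 + E)*(-5/2 + P)/9)
16959 - d((-3 + 7)*(-2), 54) = 16959 - (496/9 - 200/9*54 - 5*(-3 + 7)*(-2)/18 + (⅑)*((-3 + 7)*(-2))*54) = 16959 - (496/9 - 1200 - 10*(-2)/9 + (⅑)*(4*(-2))*54) = 16959 - (496/9 - 1200 - 5/18*(-8) + (⅑)*(-8)*54) = 16959 - (496/9 - 1200 + 20/9 - 48) = 16959 - 1*(-3572/3) = 16959 + 3572/3 = 54449/3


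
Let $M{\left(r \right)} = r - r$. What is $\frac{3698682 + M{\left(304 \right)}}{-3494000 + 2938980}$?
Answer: $- \frac{1849341}{277510} \approx -6.6641$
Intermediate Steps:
$M{\left(r \right)} = 0$
$\frac{3698682 + M{\left(304 \right)}}{-3494000 + 2938980} = \frac{3698682 + 0}{-3494000 + 2938980} = \frac{3698682}{-555020} = 3698682 \left(- \frac{1}{555020}\right) = - \frac{1849341}{277510}$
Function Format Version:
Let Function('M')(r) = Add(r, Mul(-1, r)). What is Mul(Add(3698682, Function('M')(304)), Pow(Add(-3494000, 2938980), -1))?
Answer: Rational(-1849341, 277510) ≈ -6.6641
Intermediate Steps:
Function('M')(r) = 0
Mul(Add(3698682, Function('M')(304)), Pow(Add(-3494000, 2938980), -1)) = Mul(Add(3698682, 0), Pow(Add(-3494000, 2938980), -1)) = Mul(3698682, Pow(-555020, -1)) = Mul(3698682, Rational(-1, 555020)) = Rational(-1849341, 277510)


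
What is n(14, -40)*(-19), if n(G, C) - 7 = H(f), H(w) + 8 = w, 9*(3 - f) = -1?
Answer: -361/9 ≈ -40.111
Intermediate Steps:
f = 28/9 (f = 3 - ⅑*(-1) = 3 + ⅑ = 28/9 ≈ 3.1111)
H(w) = -8 + w
n(G, C) = 19/9 (n(G, C) = 7 + (-8 + 28/9) = 7 - 44/9 = 19/9)
n(14, -40)*(-19) = (19/9)*(-19) = -361/9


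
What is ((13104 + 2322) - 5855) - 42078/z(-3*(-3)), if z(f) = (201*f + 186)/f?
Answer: 6238481/665 ≈ 9381.2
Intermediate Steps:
z(f) = (186 + 201*f)/f
((13104 + 2322) - 5855) - 42078/z(-3*(-3)) = ((13104 + 2322) - 5855) - 42078/(201 + 186/((-3*(-3)))) = (15426 - 5855) - 42078/(201 + 186/9) = 9571 - 42078/(201 + 186*(⅑)) = 9571 - 42078/(201 + 62/3) = 9571 - 42078/665/3 = 9571 - 42078*3/665 = 9571 - 126234/665 = 6238481/665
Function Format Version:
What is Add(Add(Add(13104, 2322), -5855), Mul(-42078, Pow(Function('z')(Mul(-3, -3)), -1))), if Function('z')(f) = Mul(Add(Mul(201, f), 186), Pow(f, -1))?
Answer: Rational(6238481, 665) ≈ 9381.2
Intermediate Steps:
Function('z')(f) = Mul(Pow(f, -1), Add(186, Mul(201, f))) (Function('z')(f) = Mul(Add(186, Mul(201, f)), Pow(f, -1)) = Mul(Pow(f, -1), Add(186, Mul(201, f))))
Add(Add(Add(13104, 2322), -5855), Mul(-42078, Pow(Function('z')(Mul(-3, -3)), -1))) = Add(Add(Add(13104, 2322), -5855), Mul(-42078, Pow(Add(201, Mul(186, Pow(Mul(-3, -3), -1))), -1))) = Add(Add(15426, -5855), Mul(-42078, Pow(Add(201, Mul(186, Pow(9, -1))), -1))) = Add(9571, Mul(-42078, Pow(Add(201, Mul(186, Rational(1, 9))), -1))) = Add(9571, Mul(-42078, Pow(Add(201, Rational(62, 3)), -1))) = Add(9571, Mul(-42078, Pow(Rational(665, 3), -1))) = Add(9571, Mul(-42078, Rational(3, 665))) = Add(9571, Rational(-126234, 665)) = Rational(6238481, 665)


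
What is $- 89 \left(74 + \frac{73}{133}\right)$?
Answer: $- \frac{882435}{133} \approx -6634.9$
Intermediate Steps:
$- 89 \left(74 + \frac{73}{133}\right) = \left(-89\right) \frac{9915}{133} = - \frac{882435}{133}$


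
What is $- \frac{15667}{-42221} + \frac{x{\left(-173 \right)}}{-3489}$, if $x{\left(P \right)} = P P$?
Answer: $- \frac{1208970146}{147309069} \approx -8.207$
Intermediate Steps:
$x{\left(P \right)} = P^{2}$
$- \frac{15667}{-42221} + \frac{x{\left(-173 \right)}}{-3489} = - \frac{15667}{-42221} + \frac{\left(-173\right)^{2}}{-3489} = \left(-15667\right) \left(- \frac{1}{42221}\right) + 29929 \left(- \frac{1}{3489}\right) = \frac{15667}{42221} - \frac{29929}{3489} = - \frac{1208970146}{147309069}$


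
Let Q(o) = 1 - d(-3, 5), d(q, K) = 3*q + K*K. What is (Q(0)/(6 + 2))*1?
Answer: -15/8 ≈ -1.8750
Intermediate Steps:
d(q, K) = K² + 3*q (d(q, K) = 3*q + K² = K² + 3*q)
Q(o) = -15 (Q(o) = 1 - (5² + 3*(-3)) = 1 - (25 - 9) = 1 - 1*16 = 1 - 16 = -15)
(Q(0)/(6 + 2))*1 = (-15/(6 + 2))*1 = (-15/8)*1 = ((⅛)*(-15))*1 = -15/8*1 = -15/8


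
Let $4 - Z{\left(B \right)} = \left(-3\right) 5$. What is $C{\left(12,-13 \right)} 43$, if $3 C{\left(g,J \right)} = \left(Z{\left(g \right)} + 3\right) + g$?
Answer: $\frac{1462}{3} \approx 487.33$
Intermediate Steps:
$Z{\left(B \right)} = 19$ ($Z{\left(B \right)} = 4 - \left(-3\right) 5 = 4 - -15 = 4 + 15 = 19$)
$C{\left(g,J \right)} = \frac{22}{3} + \frac{g}{3}$ ($C{\left(g,J \right)} = \frac{\left(19 + 3\right) + g}{3} = \frac{22 + g}{3} = \frac{22}{3} + \frac{g}{3}$)
$C{\left(12,-13 \right)} 43 = \left(\frac{22}{3} + \frac{1}{3} \cdot 12\right) 43 = \left(\frac{22}{3} + 4\right) 43 = \frac{34}{3} \cdot 43 = \frac{1462}{3}$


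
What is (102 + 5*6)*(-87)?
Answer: -11484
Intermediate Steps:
(102 + 5*6)*(-87) = (102 + 30)*(-87) = 132*(-87) = -11484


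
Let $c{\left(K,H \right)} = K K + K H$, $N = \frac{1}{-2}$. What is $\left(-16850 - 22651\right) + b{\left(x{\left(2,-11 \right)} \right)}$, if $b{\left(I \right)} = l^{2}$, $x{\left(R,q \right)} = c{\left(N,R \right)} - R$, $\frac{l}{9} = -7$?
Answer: $-35532$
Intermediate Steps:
$l = -63$ ($l = 9 \left(-7\right) = -63$)
$N = - \frac{1}{2} \approx -0.5$
$c{\left(K,H \right)} = K^{2} + H K$
$x{\left(R,q \right)} = \frac{1}{4} - \frac{3 R}{2}$ ($x{\left(R,q \right)} = - \frac{R - \frac{1}{2}}{2} - R = - \frac{- \frac{1}{2} + R}{2} - R = \left(\frac{1}{4} - \frac{R}{2}\right) - R = \frac{1}{4} - \frac{3 R}{2}$)
$b{\left(I \right)} = 3969$ ($b{\left(I \right)} = \left(-63\right)^{2} = 3969$)
$\left(-16850 - 22651\right) + b{\left(x{\left(2,-11 \right)} \right)} = \left(-16850 - 22651\right) + 3969 = -39501 + 3969 = -35532$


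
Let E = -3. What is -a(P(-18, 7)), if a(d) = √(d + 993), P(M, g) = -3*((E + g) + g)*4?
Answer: -√861 ≈ -29.343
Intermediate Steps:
P(M, g) = 36 - 24*g (P(M, g) = -3*((-3 + g) + g)*4 = -3*(-3 + 2*g)*4 = (9 - 6*g)*4 = 36 - 24*g)
a(d) = √(993 + d)
-a(P(-18, 7)) = -√(993 + (36 - 24*7)) = -√(993 + (36 - 168)) = -√(993 - 132) = -√861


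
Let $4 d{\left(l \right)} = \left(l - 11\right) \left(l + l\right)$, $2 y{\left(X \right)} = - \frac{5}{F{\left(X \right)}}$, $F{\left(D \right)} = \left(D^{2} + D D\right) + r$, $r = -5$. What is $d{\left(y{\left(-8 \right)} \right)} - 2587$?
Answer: $- \frac{313096229}{121032} \approx -2586.9$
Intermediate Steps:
$F{\left(D \right)} = -5 + 2 D^{2}$ ($F{\left(D \right)} = \left(D^{2} + D D\right) - 5 = \left(D^{2} + D^{2}\right) - 5 = 2 D^{2} - 5 = -5 + 2 D^{2}$)
$y{\left(X \right)} = - \frac{5}{2 \left(-5 + 2 X^{2}\right)}$ ($y{\left(X \right)} = \frac{\left(-5\right) \frac{1}{-5 + 2 X^{2}}}{2} = - \frac{5}{2 \left(-5 + 2 X^{2}\right)}$)
$d{\left(l \right)} = \frac{l \left(-11 + l\right)}{2}$ ($d{\left(l \right)} = \frac{\left(l - 11\right) \left(l + l\right)}{4} = \frac{\left(-11 + l\right) 2 l}{4} = \frac{2 l \left(-11 + l\right)}{4} = \frac{l \left(-11 + l\right)}{2}$)
$d{\left(y{\left(-8 \right)} \right)} - 2587 = \frac{- \frac{5}{-10 + 4 \left(-8\right)^{2}} \left(-11 - \frac{5}{-10 + 4 \left(-8\right)^{2}}\right)}{2} - 2587 = \frac{- \frac{5}{-10 + 4 \cdot 64} \left(-11 - \frac{5}{-10 + 4 \cdot 64}\right)}{2} - 2587 = \frac{- \frac{5}{-10 + 256} \left(-11 - \frac{5}{-10 + 256}\right)}{2} - 2587 = \frac{- \frac{5}{246} \left(-11 - \frac{5}{246}\right)}{2} - 2587 = \frac{\left(-5\right) \frac{1}{246} \left(-11 - \frac{5}{246}\right)}{2} - 2587 = \frac{1}{2} \left(- \frac{5}{246}\right) \left(-11 - \frac{5}{246}\right) - 2587 = \frac{1}{2} \left(- \frac{5}{246}\right) \left(- \frac{2711}{246}\right) - 2587 = \frac{13555}{121032} - 2587 = - \frac{313096229}{121032}$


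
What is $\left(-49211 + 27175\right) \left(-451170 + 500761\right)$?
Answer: $-1092787276$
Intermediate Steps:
$\left(-49211 + 27175\right) \left(-451170 + 500761\right) = \left(-22036\right) 49591 = -1092787276$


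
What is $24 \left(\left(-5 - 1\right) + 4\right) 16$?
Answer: $-768$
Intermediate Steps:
$24 \left(\left(-5 - 1\right) + 4\right) 16 = 24 \left(-6 + 4\right) 16 = 24 \left(\left(-2\right) 16\right) = 24 \left(-32\right) = -768$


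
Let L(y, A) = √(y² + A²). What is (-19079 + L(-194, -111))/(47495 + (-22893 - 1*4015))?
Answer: -19079/20587 + √49957/20587 ≈ -0.91589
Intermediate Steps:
L(y, A) = √(A² + y²)
(-19079 + L(-194, -111))/(47495 + (-22893 - 1*4015)) = (-19079 + √((-111)² + (-194)²))/(47495 + (-22893 - 1*4015)) = (-19079 + √(12321 + 37636))/(47495 + (-22893 - 4015)) = (-19079 + √49957)/(47495 - 26908) = (-19079 + √49957)/20587 = (-19079 + √49957)*(1/20587) = -19079/20587 + √49957/20587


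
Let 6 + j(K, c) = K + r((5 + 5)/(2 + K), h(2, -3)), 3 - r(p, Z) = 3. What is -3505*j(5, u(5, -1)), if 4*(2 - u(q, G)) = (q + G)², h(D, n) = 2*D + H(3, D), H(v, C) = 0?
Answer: 3505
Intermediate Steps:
h(D, n) = 2*D (h(D, n) = 2*D + 0 = 2*D)
r(p, Z) = 0 (r(p, Z) = 3 - 1*3 = 3 - 3 = 0)
u(q, G) = 2 - (G + q)²/4 (u(q, G) = 2 - (q + G)²/4 = 2 - (G + q)²/4)
j(K, c) = -6 + K (j(K, c) = -6 + (K + 0) = -6 + K)
-3505*j(5, u(5, -1)) = -3505*(-6 + 5) = -3505*(-1) = 3505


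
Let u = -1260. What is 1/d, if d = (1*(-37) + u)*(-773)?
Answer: 1/1002581 ≈ 9.9742e-7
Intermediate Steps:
d = 1002581 (d = (1*(-37) - 1260)*(-773) = (-37 - 1260)*(-773) = -1297*(-773) = 1002581)
1/d = 1/1002581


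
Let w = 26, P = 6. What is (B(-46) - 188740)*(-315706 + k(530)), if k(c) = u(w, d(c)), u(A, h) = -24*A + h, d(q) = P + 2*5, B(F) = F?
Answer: 59715654804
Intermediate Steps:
d(q) = 16 (d(q) = 6 + 2*5 = 6 + 10 = 16)
u(A, h) = h - 24*A
k(c) = -608 (k(c) = 16 - 24*26 = 16 - 624 = -608)
(B(-46) - 188740)*(-315706 + k(530)) = (-46 - 188740)*(-315706 - 608) = -188786*(-316314) = 59715654804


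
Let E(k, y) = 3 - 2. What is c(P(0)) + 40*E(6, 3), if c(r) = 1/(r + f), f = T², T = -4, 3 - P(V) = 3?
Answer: 641/16 ≈ 40.063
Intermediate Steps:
P(V) = 0 (P(V) = 3 - 1*3 = 3 - 3 = 0)
E(k, y) = 1
f = 16 (f = (-4)² = 16)
c(r) = 1/(16 + r) (c(r) = 1/(r + 16) = 1/(16 + r))
c(P(0)) + 40*E(6, 3) = 1/(16 + 0) + 40*1 = 1/16 + 40 = 641/16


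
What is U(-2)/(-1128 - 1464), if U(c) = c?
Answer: 1/1296 ≈ 0.00077160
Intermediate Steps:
U(-2)/(-1128 - 1464) = -2/(-1128 - 1464) = -2/(-2592) = -1/2592*(-2) = 1/1296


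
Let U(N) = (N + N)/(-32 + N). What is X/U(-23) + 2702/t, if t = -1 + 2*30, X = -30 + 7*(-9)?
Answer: -177493/2714 ≈ -65.399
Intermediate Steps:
X = -93 (X = -30 - 63 = -93)
t = 59 (t = -1 + 60 = 59)
U(N) = 2*N/(-32 + N) (U(N) = (2*N)/(-32 + N) = 2*N/(-32 + N))
X/U(-23) + 2702/t = -93/(2*(-23)/(-32 - 23)) + 2702/59 = -93/(2*(-23)/(-55)) + 2702*(1/59) = -93/(2*(-23)*(-1/55)) + 2702/59 = -93/46/55 + 2702/59 = -93*55/46 + 2702/59 = -5115/46 + 2702/59 = -177493/2714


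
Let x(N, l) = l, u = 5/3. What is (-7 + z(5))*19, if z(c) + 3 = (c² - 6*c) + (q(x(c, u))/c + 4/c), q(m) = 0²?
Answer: -1349/5 ≈ -269.80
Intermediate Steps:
u = 5/3 (u = 5*(⅓) = 5/3 ≈ 1.6667)
q(m) = 0
z(c) = -3 + c² - 6*c + 4/c (z(c) = -3 + ((c² - 6*c) + (0/c + 4/c)) = -3 + ((c² - 6*c) + (0 + 4/c)) = -3 + ((c² - 6*c) + 4/c) = -3 + (c² - 6*c + 4/c) = -3 + c² - 6*c + 4/c)
(-7 + z(5))*19 = (-7 + (-3 + 5² - 6*5 + 4/5))*19 = (-7 + (-3 + 25 - 30 + 4*(⅕)))*19 = (-7 + (-3 + 25 - 30 + ⅘))*19 = (-7 - 36/5)*19 = -71/5*19 = -1349/5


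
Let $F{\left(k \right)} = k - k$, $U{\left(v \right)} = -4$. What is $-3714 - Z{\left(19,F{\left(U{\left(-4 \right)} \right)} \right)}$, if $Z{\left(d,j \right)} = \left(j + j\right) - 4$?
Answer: $-3710$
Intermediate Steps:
$F{\left(k \right)} = 0$
$Z{\left(d,j \right)} = -4 + 2 j$ ($Z{\left(d,j \right)} = 2 j - 4 = -4 + 2 j$)
$-3714 - Z{\left(19,F{\left(U{\left(-4 \right)} \right)} \right)} = -3714 - \left(-4 + 2 \cdot 0\right) = -3714 - \left(-4 + 0\right) = -3714 - -4 = -3714 + 4 = -3710$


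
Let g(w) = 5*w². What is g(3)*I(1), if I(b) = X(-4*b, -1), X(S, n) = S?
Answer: -180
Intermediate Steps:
I(b) = -4*b
g(3)*I(1) = (5*3²)*(-4*1) = (5*9)*(-4) = 45*(-4) = -180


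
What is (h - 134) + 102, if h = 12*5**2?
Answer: 268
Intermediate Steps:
h = 300 (h = 12*25 = 300)
(h - 134) + 102 = (300 - 134) + 102 = 166 + 102 = 268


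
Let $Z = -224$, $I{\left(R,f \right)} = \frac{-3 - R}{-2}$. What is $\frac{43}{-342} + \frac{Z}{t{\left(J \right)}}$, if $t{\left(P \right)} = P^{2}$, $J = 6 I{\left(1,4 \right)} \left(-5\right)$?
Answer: $- \frac{1607}{8550} \approx -0.18795$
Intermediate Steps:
$I{\left(R,f \right)} = \frac{3}{2} + \frac{R}{2}$ ($I{\left(R,f \right)} = \left(-3 - R\right) \left(- \frac{1}{2}\right) = \frac{3}{2} + \frac{R}{2}$)
$J = -60$ ($J = 6 \left(\frac{3}{2} + \frac{1}{2} \cdot 1\right) \left(-5\right) = 6 \left(\frac{3}{2} + \frac{1}{2}\right) \left(-5\right) = 6 \cdot 2 \left(-5\right) = 12 \left(-5\right) = -60$)
$\frac{43}{-342} + \frac{Z}{t{\left(J \right)}} = \frac{43}{-342} - \frac{224}{\left(-60\right)^{2}} = 43 \left(- \frac{1}{342}\right) - \frac{224}{3600} = - \frac{43}{342} - \frac{14}{225} = - \frac{1607}{8550}$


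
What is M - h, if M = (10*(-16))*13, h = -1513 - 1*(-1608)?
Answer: -2175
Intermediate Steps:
h = 95 (h = -1513 + 1608 = 95)
M = -2080 (M = -160*13 = -2080)
M - h = -2080 - 1*95 = -2080 - 95 = -2175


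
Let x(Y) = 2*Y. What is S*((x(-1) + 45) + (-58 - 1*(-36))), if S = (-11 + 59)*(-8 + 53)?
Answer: 45360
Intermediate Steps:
S = 2160 (S = 48*45 = 2160)
S*((x(-1) + 45) + (-58 - 1*(-36))) = 2160*((2*(-1) + 45) + (-58 - 1*(-36))) = 2160*((-2 + 45) + (-58 + 36)) = 2160*(43 - 22) = 2160*21 = 45360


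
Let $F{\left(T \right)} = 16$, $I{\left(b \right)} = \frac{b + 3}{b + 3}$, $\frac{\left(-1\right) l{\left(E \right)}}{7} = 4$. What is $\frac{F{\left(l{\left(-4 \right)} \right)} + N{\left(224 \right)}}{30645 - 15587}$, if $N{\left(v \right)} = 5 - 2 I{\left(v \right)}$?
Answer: $\frac{19}{15058} \approx 0.0012618$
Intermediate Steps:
$l{\left(E \right)} = -28$ ($l{\left(E \right)} = \left(-7\right) 4 = -28$)
$I{\left(b \right)} = 1$ ($I{\left(b \right)} = \frac{3 + b}{3 + b} = 1$)
$N{\left(v \right)} = 3$ ($N{\left(v \right)} = 5 - 2 = 3$)
$\frac{F{\left(l{\left(-4 \right)} \right)} + N{\left(224 \right)}}{30645 - 15587} = \frac{16 + 3}{30645 - 15587} = \frac{19}{15058}$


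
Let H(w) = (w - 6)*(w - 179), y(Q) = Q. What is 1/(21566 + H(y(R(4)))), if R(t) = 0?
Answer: 1/22640 ≈ 4.4170e-5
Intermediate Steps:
H(w) = (-179 + w)*(-6 + w) (H(w) = (-6 + w)*(-179 + w) = (-179 + w)*(-6 + w))
1/(21566 + H(y(R(4)))) = 1/(21566 + (1074 + 0² - 185*0)) = 1/(21566 + (1074 + 0 + 0)) = 1/(21566 + 1074) = 1/22640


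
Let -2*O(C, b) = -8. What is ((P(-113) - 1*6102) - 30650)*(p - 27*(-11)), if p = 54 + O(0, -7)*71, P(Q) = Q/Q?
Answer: -23336885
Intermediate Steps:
O(C, b) = 4 (O(C, b) = -½*(-8) = 4)
P(Q) = 1
p = 338 (p = 54 + 4*71 = 54 + 284 = 338)
((P(-113) - 1*6102) - 30650)*(p - 27*(-11)) = ((1 - 1*6102) - 30650)*(338 - 27*(-11)) = ((1 - 6102) - 30650)*(338 + 297) = (-6101 - 30650)*635 = -36751*635 = -23336885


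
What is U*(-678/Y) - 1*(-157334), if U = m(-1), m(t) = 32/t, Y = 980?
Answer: 38552254/245 ≈ 1.5736e+5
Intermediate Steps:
U = -32 (U = 32/(-1) = 32*(-1) = -32)
U*(-678/Y) - 1*(-157334) = -(-21696)/980 - 1*(-157334) = -(-21696)/980 + 157334 = -32*(-339/490) + 157334 = 5424/245 + 157334 = 38552254/245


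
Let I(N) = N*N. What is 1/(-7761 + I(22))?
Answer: -1/7277 ≈ -0.00013742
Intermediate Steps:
I(N) = N²
1/(-7761 + I(22)) = 1/(-7761 + 22²) = 1/(-7761 + 484) = 1/(-7277) = -1/7277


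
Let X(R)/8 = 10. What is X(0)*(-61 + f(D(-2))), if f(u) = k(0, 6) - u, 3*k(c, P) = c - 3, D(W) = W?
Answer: -4800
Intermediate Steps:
k(c, P) = -1 + c/3 (k(c, P) = (c - 3)/3 = (-3 + c)/3 = -1 + c/3)
f(u) = -1 - u (f(u) = (-1 + (⅓)*0) - u = (-1 + 0) - u = -1 - u)
X(R) = 80 (X(R) = 8*10 = 80)
X(0)*(-61 + f(D(-2))) = 80*(-61 + (-1 - 1*(-2))) = 80*(-61 + (-1 + 2)) = 80*(-61 + 1) = 80*(-60) = -4800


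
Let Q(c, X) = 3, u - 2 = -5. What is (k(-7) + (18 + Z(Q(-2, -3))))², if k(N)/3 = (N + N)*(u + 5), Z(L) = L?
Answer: 3969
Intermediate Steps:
u = -3 (u = 2 - 5 = -3)
k(N) = 12*N (k(N) = 3*((N + N)*(-3 + 5)) = 3*((2*N)*2) = 3*(4*N) = 12*N)
(k(-7) + (18 + Z(Q(-2, -3))))² = (12*(-7) + (18 + 3))² = (-84 + 21)² = (-63)² = 3969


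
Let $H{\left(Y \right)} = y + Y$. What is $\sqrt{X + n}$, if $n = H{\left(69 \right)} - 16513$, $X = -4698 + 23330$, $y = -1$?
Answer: $27 \sqrt{3} \approx 46.765$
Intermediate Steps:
$H{\left(Y \right)} = -1 + Y$
$X = 18632$
$n = -16445$ ($n = \left(-1 + 69\right) - 16513 = 68 - 16513 = -16445$)
$\sqrt{X + n} = \sqrt{18632 - 16445} = \sqrt{2187} = 27 \sqrt{3}$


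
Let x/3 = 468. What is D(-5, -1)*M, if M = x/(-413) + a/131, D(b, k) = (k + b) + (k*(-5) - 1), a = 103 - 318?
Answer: 545438/54103 ≈ 10.081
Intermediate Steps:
a = -215
x = 1404 (x = 3*468 = 1404)
D(b, k) = -1 + b - 4*k (D(b, k) = (b + k) + (-5*k - 1) = (b + k) + (-1 - 5*k) = -1 + b - 4*k)
M = -272719/54103 (M = 1404/(-413) - 215/131 = 1404*(-1/413) - 215*1/131 = -1404/413 - 215/131 = -272719/54103 ≈ -5.0407)
D(-5, -1)*M = (-1 - 5 - 4*(-1))*(-272719/54103) = (-1 - 5 + 4)*(-272719/54103) = -2*(-272719/54103) = 545438/54103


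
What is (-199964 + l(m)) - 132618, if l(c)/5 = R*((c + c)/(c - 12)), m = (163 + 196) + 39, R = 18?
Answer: -64152506/193 ≈ -3.3240e+5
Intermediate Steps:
m = 398 (m = 359 + 39 = 398)
l(c) = 180*c/(-12 + c) (l(c) = 5*(18*((c + c)/(c - 12))) = 5*(18*((2*c)/(-12 + c))) = 5*(18*(2*c/(-12 + c))) = 5*(36*c/(-12 + c)) = 180*c/(-12 + c))
(-199964 + l(m)) - 132618 = (-199964 + 180*398/(-12 + 398)) - 132618 = (-199964 + 180*398/386) - 132618 = (-199964 + 180*398*(1/386)) - 132618 = (-199964 + 35820/193) - 132618 = -38557232/193 - 132618 = -64152506/193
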